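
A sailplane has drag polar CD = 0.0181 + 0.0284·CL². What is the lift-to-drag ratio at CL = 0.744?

CD = 0.0181 + 0.0284 × 0.744² = 0.03382
L/D = CL/CD = 0.744 / 0.03382 = 22

L/D = 22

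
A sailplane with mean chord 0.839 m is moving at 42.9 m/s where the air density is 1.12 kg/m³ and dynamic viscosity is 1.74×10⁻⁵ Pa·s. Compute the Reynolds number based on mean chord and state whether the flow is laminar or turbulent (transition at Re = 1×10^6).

Re = ρ·v·c/μ = 1.12 × 42.9 × 0.839 / (1.74×10⁻⁵) = 2.32×10^6
Since 2.32×10^6 > 1×10^6, the flow is turbulent.

Re = 2.32×10^6 (turbulent)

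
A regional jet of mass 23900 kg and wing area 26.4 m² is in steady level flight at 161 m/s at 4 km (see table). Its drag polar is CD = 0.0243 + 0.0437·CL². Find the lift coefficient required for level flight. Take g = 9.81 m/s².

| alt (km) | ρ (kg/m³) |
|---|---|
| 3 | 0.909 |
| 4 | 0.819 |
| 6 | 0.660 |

CL = 0.837

At 4 km, from the table: ρ = 0.819 kg/m³.
Level flight ⇒ L = W = m·g = 23900 × 9.81 = 2.3446×10^5 N.
q = ½ρv² = ½ × 0.819 × 161² = 10610 Pa.
CL = 2W/(ρv²S) = 2×2.3446×10^5/(0.819×161²×26.4) = 0.8367.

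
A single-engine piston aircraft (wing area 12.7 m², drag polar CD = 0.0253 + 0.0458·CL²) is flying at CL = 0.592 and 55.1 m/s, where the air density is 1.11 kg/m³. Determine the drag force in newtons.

CD = 0.0253 + 0.0458 × 0.592² = 0.04135
D = ½ρv²S·CD = ½ × 1.11 × 55.1² × 12.7 × 0.04135 = 885 N

D = 885 N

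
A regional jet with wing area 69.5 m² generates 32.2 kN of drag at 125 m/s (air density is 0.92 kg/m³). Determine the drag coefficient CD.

CD = 0.0645

From D = ½ρv²S·CD, rearranging gives CD = 2D/(ρv²S).
CD = 2 × 32200 / (0.92 × 125² × 69.5) = 0.0645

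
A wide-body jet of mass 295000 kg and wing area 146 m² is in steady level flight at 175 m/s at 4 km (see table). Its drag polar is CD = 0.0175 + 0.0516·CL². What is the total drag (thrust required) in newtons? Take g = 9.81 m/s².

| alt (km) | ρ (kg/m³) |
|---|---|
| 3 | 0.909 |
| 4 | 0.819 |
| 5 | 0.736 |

D = 2.68×10^5 N

At 4 km, from the table: ρ = 0.819 kg/m³.
Weight W = mg = 295000 × 9.81 = 2.894×10^6 N; in level flight L = W.
Dynamic pressure q = 0.5 × 0.819 × 175² = 12540 Pa.
Required CL = L/(qS) = 2.894×10^6/(12540·146) = 1.581.
CD = 0.0175 + 0.0516 × 1.581² = 0.1464.
D = q·S·CD = 12540 × 146 × 0.1464 = 2.681×10^5 N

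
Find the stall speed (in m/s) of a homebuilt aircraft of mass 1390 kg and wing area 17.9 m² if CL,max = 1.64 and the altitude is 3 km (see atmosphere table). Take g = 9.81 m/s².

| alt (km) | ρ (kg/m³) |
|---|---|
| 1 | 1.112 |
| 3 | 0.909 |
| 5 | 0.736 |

At 3 km, from the table: ρ = 0.909 kg/m³.
At stall, lift equals weight: L = W = m·g = 1390 × 9.81 = 13640 N.
V_stall = √(2W/(ρ·S·CL,max)) = √(2 × 13640 / (0.909 × 17.9 × 1.64))
V_stall = √1022 = 32 m/s

V_stall = 32 m/s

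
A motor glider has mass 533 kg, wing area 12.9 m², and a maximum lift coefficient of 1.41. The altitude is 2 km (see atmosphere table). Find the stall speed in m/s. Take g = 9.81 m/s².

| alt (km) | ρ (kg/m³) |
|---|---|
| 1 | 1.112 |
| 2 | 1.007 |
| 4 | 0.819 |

At 2 km, from the table: ρ = 1.007 kg/m³.
At stall, lift equals weight: L = W = m·g = 533 × 9.81 = 5229 N.
V_stall = √(2W/(ρ·S·CL,max)) = √(2 × 5229 / (1.007 × 12.9 × 1.41))
V_stall = √570.9 = 23.9 m/s

V_stall = 23.9 m/s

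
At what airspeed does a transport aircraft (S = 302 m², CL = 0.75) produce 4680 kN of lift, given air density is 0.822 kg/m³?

v = 224 m/s

L = ½ρv²S·CL ⇒ v = √(2L/(ρ·S·CL))
v = √(2 × 4.68×10^6 / (0.822 × 302 × 0.75)) = √50270 = 224 m/s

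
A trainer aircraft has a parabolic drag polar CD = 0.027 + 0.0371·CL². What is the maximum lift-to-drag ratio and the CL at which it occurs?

(L/D)max = 15.8, at CL = 0.853

For CD = CD0 + K·CL², (L/D)max occurs at CL* = √(CD0/K) and equals 1/(2√(K·CD0)).
(L/D)max = 1/(2√(0.0371 × 0.027)) = 1/(2 × 0.03165) = 15.8
CL* = √(0.027/0.0371) = 0.853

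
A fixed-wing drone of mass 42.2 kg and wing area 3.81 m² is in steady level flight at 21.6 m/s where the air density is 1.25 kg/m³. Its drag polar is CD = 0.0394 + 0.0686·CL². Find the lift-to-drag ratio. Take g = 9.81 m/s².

L/D = 7.62

Weight W = mg = 42.2 × 9.81 = 413.98 N; in level flight L = W.
q = ½ρv² = ½ × 1.25 × 21.6² = 291.6 Pa.
Required CL = L/(qS) = 413.98/(291.6·3.81) = 0.3726.
CD = 0.0394 + 0.0686 × 0.3726² = 0.04892.
L/D = CL/CD = 0.3726 / 0.04892 = 7.62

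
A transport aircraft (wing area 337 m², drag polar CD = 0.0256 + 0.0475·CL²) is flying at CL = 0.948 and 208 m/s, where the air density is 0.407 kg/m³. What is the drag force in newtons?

D = 2.03×10^5 N

CD = 0.0256 + 0.0475 × 0.948² = 0.06829
D = ½ρv²S·CD = ½ × 0.407 × 208² × 337 × 0.06829 = 2.03×10^5 N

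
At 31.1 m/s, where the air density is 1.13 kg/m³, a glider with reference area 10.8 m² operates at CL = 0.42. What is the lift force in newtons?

L = 2480 N

Dynamic pressure q = ½ρv² = ½ × 1.13 × 31.1² = 546.5 Pa.
L = q·S·CL = 546.5 × 10.8 × 0.42 = 2480 N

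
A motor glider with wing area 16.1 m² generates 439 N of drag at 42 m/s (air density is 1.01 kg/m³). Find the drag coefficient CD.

CD = 0.0306

From D = ½ρv²S·CD, rearranging gives CD = 2D/(ρv²S).
CD = 2 × 439 / (1.01 × 42² × 16.1) = 0.0306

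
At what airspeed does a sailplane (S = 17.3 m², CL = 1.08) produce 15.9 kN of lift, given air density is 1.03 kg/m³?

L = ½ρv²S·CL ⇒ v = √(2L/(ρ·S·CL))
v = √(2 × 15900 / (1.03 × 17.3 × 1.08)) = √1652 = 40.6 m/s

v = 40.6 m/s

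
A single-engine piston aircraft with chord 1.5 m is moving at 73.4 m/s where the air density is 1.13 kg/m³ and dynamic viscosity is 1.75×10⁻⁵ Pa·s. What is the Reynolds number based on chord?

Re = ρ·v·c/μ = 1.13 × 73.4 × 1.5 / (1.75×10⁻⁵) = 7.11×10^6

Re = 7.11×10^6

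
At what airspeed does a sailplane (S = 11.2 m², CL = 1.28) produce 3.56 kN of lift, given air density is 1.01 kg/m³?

v = 22.2 m/s

L = ½ρv²S·CL ⇒ v = √(2L/(ρ·S·CL))
v = √(2 × 3560 / (1.01 × 11.2 × 1.28)) = √491.7 = 22.2 m/s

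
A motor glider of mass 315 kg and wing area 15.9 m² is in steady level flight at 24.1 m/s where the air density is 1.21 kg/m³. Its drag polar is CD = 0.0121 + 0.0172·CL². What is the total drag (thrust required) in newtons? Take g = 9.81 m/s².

In steady level flight, lift balances weight: W = mg = 315 × 9.81 = 3090.2 N.
q = ½ρv² = ½ × 1.21 × 24.1² = 351.4 Pa.
CL = W/(q·S) = 3090.2 / (351.4 × 15.9) = 0.5531.
CD = 0.0121 + 0.0172 × 0.5531² = 0.01736.
D = q·S·CD = 351.4 × 15.9 × 0.01736 = 97 N

D = 97 N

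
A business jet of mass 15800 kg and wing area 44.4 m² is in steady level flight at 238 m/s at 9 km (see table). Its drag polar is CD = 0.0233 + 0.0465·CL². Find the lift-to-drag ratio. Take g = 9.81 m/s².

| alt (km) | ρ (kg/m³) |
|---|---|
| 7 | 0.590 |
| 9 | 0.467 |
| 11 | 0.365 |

L/D = 9.95

At 9 km, from the table: ρ = 0.467 kg/m³.
In steady level flight, lift balances weight: W = mg = 15800 × 9.81 = 1.55×10^5 N.
q = ½ρv² = ½ × 0.467 × 238² = 13230 Pa.
CL = 2W/(ρv²S) = 2×1.55×10^5/(0.467×238²×44.4) = 0.2639.
CD = 0.0233 + 0.0465 × 0.2639² = 0.02654.
L/D = CL/CD = 0.2639 / 0.02654 = 9.95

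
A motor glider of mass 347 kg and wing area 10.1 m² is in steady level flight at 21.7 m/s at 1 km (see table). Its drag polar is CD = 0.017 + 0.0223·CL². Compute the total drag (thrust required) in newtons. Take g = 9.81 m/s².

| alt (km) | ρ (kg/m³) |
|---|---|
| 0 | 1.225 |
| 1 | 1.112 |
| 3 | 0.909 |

D = 143 N

At 1 km, from the table: ρ = 1.112 kg/m³.
Level flight ⇒ L = W = m·g = 347 × 9.81 = 3404.1 N.
q = ½ρv² = ½ × 1.112 × 21.7² = 261.8 Pa.
CL = W/(q·S) = 3404.1 / (261.8 × 10.1) = 1.287.
CD = 0.017 + 0.0223 × 1.287² = 0.05395.
D = q·S·CD = 261.8 × 10.1 × 0.05395 = 142.7 N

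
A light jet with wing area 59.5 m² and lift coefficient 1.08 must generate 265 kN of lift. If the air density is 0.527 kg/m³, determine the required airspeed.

L = ½ρv²S·CL ⇒ v = √(2L/(ρ·S·CL))
v = √(2 × 2.65×10^5 / (0.527 × 59.5 × 1.08)) = √15650 = 125 m/s

v = 125 m/s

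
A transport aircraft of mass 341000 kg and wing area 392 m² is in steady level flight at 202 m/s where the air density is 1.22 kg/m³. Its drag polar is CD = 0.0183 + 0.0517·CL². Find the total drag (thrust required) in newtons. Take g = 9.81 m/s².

D = 2.38×10^5 N

In steady level flight, lift balances weight: W = mg = 341000 × 9.81 = 3.3452×10^6 N.
q = ½ρv² = ½ × 1.22 × 202² = 24890 Pa.
CL = W/(q·S) = 3.3452×10^6 / (24890 × 392) = 0.3429.
CD = 0.0183 + 0.0517 × 0.3429² = 0.02438.
D = q·S·CD = 24890 × 392 × 0.02438 = 2.378×10^5 N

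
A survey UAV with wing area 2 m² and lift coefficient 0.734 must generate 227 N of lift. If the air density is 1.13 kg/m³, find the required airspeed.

L = ½ρv²S·CL ⇒ v = √(2L/(ρ·S·CL))
v = √(2 × 227 / (1.13 × 2 × 0.734)) = √273.7 = 16.5 m/s

v = 16.5 m/s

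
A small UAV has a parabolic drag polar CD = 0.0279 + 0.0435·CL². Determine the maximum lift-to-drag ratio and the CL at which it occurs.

For CD = CD0 + K·CL², (L/D)max occurs at CL* = √(CD0/K) and equals 1/(2√(K·CD0)).
(L/D)max = 1/(2√(0.0435 × 0.0279)) = 1/(2 × 0.03484) = 14.4
CL* = √(0.0279/0.0435) = 0.801

(L/D)max = 14.4, at CL = 0.801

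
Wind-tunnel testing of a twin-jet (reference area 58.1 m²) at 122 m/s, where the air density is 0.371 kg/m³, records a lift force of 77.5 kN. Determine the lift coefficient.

CL = 0.483

From L = ½ρv²S·CL, rearranging gives CL = 2L/(ρv²S).
CL = 2 × 77500 / (0.371 × 122² × 58.1) = 0.483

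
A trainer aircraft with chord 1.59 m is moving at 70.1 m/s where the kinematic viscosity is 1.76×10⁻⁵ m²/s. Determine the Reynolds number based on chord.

Re = v·c/ν = 70.1 × 1.59 / (1.76×10⁻⁵) = 6.33×10^6

Re = 6.33×10^6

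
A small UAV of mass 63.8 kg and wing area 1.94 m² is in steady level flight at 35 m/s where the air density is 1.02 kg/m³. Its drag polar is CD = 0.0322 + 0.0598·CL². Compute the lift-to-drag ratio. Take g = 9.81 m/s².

L/D = 10.7

In steady level flight, lift balances weight: W = mg = 63.8 × 9.81 = 625.88 N.
Dynamic pressure q = 0.5 × 1.02 × 35² = 624.8 Pa.
Required CL = L/(qS) = 625.88/(624.8·1.94) = 0.5164.
CD = 0.0322 + 0.0598 × 0.5164² = 0.04815.
L/D = CL/CD = 0.5164 / 0.04815 = 10.7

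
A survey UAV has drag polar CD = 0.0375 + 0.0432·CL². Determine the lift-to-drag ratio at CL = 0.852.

L/D = 12.4

CD = 0.0375 + 0.0432 × 0.852² = 0.06886
L/D = CL/CD = 0.852 / 0.06886 = 12.4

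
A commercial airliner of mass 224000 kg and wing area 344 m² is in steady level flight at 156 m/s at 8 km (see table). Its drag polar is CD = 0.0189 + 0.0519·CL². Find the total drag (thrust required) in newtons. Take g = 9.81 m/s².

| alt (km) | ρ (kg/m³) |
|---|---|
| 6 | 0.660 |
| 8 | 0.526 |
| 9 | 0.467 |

At 8 km, from the table: ρ = 0.526 kg/m³.
In steady level flight, lift balances weight: W = mg = 224000 × 9.81 = 2.1974×10^6 N.
Dynamic pressure q = 0.5 × 0.526 × 156² = 6400 Pa.
CL = 2W/(ρv²S) = 2×2.1974×10^6/(0.526×156²×344) = 0.9981.
CD = 0.0189 + 0.0519 × 0.9981² = 0.0706.
D = q·S·CD = 6400 × 344 × 0.0706 = 1.554×10^5 N

D = 1.55×10^5 N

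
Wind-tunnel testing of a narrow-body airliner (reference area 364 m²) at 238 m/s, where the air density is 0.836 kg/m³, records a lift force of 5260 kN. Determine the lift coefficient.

From L = ½ρv²S·CL, rearranging gives CL = 2L/(ρv²S).
CL = 2 × 5.26×10^6 / (0.836 × 238² × 364) = 0.61

CL = 0.61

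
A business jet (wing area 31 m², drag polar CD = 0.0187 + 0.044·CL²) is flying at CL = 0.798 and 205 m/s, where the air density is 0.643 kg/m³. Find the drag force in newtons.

CD = 0.0187 + 0.044 × 0.798² = 0.04672
D = ½ρv²S·CD = ½ × 0.643 × 205² × 31 × 0.04672 = 19600 N

D = 19600 N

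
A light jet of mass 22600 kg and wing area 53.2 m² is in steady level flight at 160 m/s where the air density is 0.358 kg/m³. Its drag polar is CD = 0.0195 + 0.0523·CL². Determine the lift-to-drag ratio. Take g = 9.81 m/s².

L/D = 14.5

Level flight ⇒ L = W = m·g = 22600 × 9.81 = 2.2171×10^5 N.
q = ½ρv² = ½ × 0.358 × 160² = 4582 Pa.
CL = 2W/(ρv²S) = 2×2.2171×10^5/(0.358×160²×53.2) = 0.9094.
CD = 0.0195 + 0.0523 × 0.9094² = 0.06276.
L/D = CL/CD = 0.9094 / 0.06276 = 14.5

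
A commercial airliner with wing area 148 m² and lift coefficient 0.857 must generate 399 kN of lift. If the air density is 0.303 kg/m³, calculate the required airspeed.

L = ½ρv²S·CL ⇒ v = √(2L/(ρ·S·CL))
v = √(2 × 3.99×10^5 / (0.303 × 148 × 0.857)) = √20760 = 144 m/s

v = 144 m/s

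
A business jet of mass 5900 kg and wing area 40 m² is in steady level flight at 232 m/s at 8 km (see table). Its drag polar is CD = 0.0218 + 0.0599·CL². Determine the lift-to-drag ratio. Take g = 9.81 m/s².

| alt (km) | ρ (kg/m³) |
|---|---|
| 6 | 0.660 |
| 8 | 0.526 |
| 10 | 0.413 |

At 8 km, from the table: ρ = 0.526 kg/m³.
Weight W = mg = 5900 × 9.81 = 57879 N; in level flight L = W.
q = ½ρv² = ½ × 0.526 × 232² = 14160 Pa.
CL = W/(q·S) = 57879 / (14160 × 40) = 0.1022.
CD = 0.0218 + 0.0599 × 0.1022² = 0.02243.
L/D = CL/CD = 0.1022 / 0.02243 = 4.56

L/D = 4.56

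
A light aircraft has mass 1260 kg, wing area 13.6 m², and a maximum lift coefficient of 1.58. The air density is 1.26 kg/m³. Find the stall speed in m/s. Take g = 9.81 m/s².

Stall occurs when L = W at CL,max. W = mg = 1260 × 9.81 = 12360 N.
From L = ½ρV²S·CL,max = W: V_stall = √(2W/(ρSCL,max)) = √(2·12360/(1.26·13.6·1.58))
V_stall = √913.1 = 30.2 m/s

V_stall = 30.2 m/s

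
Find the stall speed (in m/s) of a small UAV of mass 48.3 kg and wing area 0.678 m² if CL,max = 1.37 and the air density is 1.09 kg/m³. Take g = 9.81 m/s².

At stall, lift equals weight: L = W = m·g = 48.3 × 9.81 = 473.8 N.
From L = ½ρV²S·CL,max = W: V_stall = √(2W/(ρSCL,max)) = √(2·473.8/(1.09·0.678·1.37))
V_stall = √936 = 30.6 m/s

V_stall = 30.6 m/s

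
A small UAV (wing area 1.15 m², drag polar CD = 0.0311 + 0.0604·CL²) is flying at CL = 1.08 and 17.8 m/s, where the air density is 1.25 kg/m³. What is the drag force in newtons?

CD = 0.0311 + 0.0604 × 1.08² = 0.1016
D = ½ρv²S·CD = ½ × 1.25 × 17.8² × 1.15 × 0.1016 = 23.1 N

D = 23.1 N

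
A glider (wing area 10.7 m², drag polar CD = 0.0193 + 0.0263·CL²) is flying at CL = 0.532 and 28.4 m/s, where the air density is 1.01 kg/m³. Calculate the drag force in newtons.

CD = 0.0193 + 0.0263 × 0.532² = 0.02674
D = ½ρv²S·CD = ½ × 1.01 × 28.4² × 10.7 × 0.02674 = 117 N

D = 117 N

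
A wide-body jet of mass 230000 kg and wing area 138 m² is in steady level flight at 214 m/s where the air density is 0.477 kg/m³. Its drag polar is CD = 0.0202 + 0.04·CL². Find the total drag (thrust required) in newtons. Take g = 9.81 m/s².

Weight W = mg = 230000 × 9.81 = 2.2563×10^6 N; in level flight L = W.
q = ½ρv² = ½ × 0.477 × 214² = 10920 Pa.
CL = 2W/(ρv²S) = 2×2.2563×10^6/(0.477×214²×138) = 1.497.
CD = 0.0202 + 0.04 × 1.497² = 0.1098.
D = q·S·CD = 10920 × 138 × 0.1098 = 1.655×10^5 N

D = 1.66×10^5 N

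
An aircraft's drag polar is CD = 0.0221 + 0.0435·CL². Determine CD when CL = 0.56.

CD = 0.0221 + 0.0435 × 0.56² = 0.0221 + 0.01364 = 0.0357

CD = 0.0357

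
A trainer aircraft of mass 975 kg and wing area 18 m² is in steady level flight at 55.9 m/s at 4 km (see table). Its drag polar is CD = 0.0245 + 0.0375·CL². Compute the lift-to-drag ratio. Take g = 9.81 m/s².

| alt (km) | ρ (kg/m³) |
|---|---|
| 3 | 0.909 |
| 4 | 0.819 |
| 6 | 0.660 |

At 4 km, from the table: ρ = 0.819 kg/m³.
In steady level flight, lift balances weight: W = mg = 975 × 9.81 = 9564.8 N.
q = ½ρv² = ½ × 0.819 × 55.9² = 1280 Pa.
Required CL = L/(qS) = 9564.8/(1280·18) = 0.4153.
CD = 0.0245 + 0.0375 × 0.4153² = 0.03097.
L/D = CL/CD = 0.4153 / 0.03097 = 13.4

L/D = 13.4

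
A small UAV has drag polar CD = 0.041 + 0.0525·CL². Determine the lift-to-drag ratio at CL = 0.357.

CD = 0.041 + 0.0525 × 0.357² = 0.04769
L/D = CL/CD = 0.357 / 0.04769 = 7.49

L/D = 7.49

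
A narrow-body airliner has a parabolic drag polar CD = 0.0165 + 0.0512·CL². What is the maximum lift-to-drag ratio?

(L/D)max = 17.2

For CD = CD0 + K·CL², (L/D)max occurs at CL* = √(CD0/K) and equals 1/(2√(K·CD0)).
(L/D)max = 1/(2√(0.0512 × 0.0165)) = 1/(2 × 0.02907) = 17.2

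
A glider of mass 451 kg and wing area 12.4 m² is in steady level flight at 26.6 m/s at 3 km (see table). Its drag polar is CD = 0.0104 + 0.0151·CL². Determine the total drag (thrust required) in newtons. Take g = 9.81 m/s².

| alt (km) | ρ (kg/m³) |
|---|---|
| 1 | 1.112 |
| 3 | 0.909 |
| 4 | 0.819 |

D = 116 N

At 3 km, from the table: ρ = 0.909 kg/m³.
Level flight ⇒ L = W = m·g = 451 × 9.81 = 4424.3 N.
q = ½ρv² = ½ × 0.909 × 26.6² = 321.6 Pa.
Required CL = L/(qS) = 4424.3/(321.6·12.4) = 1.109.
CD = 0.0104 + 0.0151 × 1.109² = 0.02899.
D = q·S·CD = 321.6 × 12.4 × 0.02899 = 115.6 N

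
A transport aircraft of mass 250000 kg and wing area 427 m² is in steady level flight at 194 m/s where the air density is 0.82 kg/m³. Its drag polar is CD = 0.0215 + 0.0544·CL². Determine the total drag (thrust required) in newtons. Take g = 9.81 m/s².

D = 1.91×10^5 N

In steady level flight, lift balances weight: W = mg = 250000 × 9.81 = 2.4525×10^6 N.
Dynamic pressure q = 0.5 × 0.82 × 194² = 15430 Pa.
Required CL = L/(qS) = 2.4525×10^6/(15430·427) = 0.3722.
CD = 0.0215 + 0.0544 × 0.3722² = 0.02904.
D = q·S·CD = 15430 × 427 × 0.02904 = 1.913×10^5 N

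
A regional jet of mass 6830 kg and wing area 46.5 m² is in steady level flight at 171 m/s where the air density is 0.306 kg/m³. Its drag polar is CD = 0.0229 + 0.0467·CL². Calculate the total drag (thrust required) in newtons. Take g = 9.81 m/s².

D = 5770 N

In steady level flight, lift balances weight: W = mg = 6830 × 9.81 = 67002 N.
q = ½ρv² = ½ × 0.306 × 171² = 4474 Pa.
Required CL = L/(qS) = 67002/(4474·46.5) = 0.3221.
CD = 0.0229 + 0.0467 × 0.3221² = 0.02774.
D = q·S·CD = 4474 × 46.5 × 0.02774 = 5772 N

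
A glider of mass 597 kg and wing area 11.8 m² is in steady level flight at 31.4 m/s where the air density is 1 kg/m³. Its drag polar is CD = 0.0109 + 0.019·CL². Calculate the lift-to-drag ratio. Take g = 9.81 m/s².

L/D = 33.4

In steady level flight, lift balances weight: W = mg = 597 × 9.81 = 5856.6 N.
Dynamic pressure q = 0.5 × 1 × 31.4² = 493 Pa.
Required CL = L/(qS) = 5856.6/(493·11.8) = 1.007.
CD = 0.0109 + 0.019 × 1.007² = 0.03016.
L/D = CL/CD = 1.007 / 0.03016 = 33.4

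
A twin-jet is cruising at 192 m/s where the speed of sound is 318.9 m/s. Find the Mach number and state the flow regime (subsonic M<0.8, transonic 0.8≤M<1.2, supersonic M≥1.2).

M = v/a = 192 / 318.9 = 0.602
M = 0.602 → subsonic.

M = 0.602 (subsonic)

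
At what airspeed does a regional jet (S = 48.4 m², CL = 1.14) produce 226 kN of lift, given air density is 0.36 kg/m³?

v = 151 m/s

L = ½ρv²S·CL ⇒ v = √(2L/(ρ·S·CL))
v = √(2 × 2.26×10^5 / (0.36 × 48.4 × 1.14)) = √22760 = 151 m/s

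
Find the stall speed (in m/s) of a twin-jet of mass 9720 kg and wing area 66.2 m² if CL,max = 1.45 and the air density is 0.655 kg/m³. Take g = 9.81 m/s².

V_stall = 55.1 m/s

Stall occurs when L = W at CL,max. W = mg = 9720 × 9.81 = 95350 N.
V_stall = √(2W/(ρ·S·CL,max)) = √(2 × 95350 / (0.655 × 66.2 × 1.45))
V_stall = √3033 = 55.1 m/s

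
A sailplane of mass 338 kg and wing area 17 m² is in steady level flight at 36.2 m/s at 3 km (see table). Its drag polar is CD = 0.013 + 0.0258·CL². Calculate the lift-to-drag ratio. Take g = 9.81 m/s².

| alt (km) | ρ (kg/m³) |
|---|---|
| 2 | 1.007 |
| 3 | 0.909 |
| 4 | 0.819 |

At 3 km, from the table: ρ = 0.909 kg/m³.
Level flight ⇒ L = W = m·g = 338 × 9.81 = 3315.8 N.
Dynamic pressure q = 0.5 × 0.909 × 36.2² = 595.6 Pa.
CL = 2W/(ρv²S) = 2×3315.8/(0.909×36.2²×17) = 0.3275.
CD = 0.013 + 0.0258 × 0.3275² = 0.01577.
L/D = CL/CD = 0.3275 / 0.01577 = 20.8

L/D = 20.8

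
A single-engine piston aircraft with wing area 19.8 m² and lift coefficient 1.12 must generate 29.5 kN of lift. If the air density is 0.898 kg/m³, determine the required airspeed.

L = ½ρv²S·CL ⇒ v = √(2L/(ρ·S·CL))
v = √(2 × 29500 / (0.898 × 19.8 × 1.12)) = √2963 = 54.4 m/s

v = 54.4 m/s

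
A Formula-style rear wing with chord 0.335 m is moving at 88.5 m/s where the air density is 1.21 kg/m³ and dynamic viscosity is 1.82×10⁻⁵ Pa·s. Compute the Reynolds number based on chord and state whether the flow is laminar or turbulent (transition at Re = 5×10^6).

Re = 1.97×10^6 (laminar)

Re = ρ·v·c/μ = 1.21 × 88.5 × 0.335 / (1.82×10⁻⁵) = 1.97×10^6
Since 1.97×10^6 < 5×10^6, the flow is laminar.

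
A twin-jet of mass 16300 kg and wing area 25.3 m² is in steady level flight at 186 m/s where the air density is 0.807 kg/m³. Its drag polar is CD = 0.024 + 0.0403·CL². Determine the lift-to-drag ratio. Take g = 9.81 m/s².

L/D = 14

Weight W = mg = 16300 × 9.81 = 1.599×10^5 N; in level flight L = W.
q = ½ρv² = ½ × 0.807 × 186² = 13960 Pa.
Required CL = L/(qS) = 1.599×10^5/(13960·25.3) = 0.4528.
CD = 0.024 + 0.0403 × 0.4528² = 0.03226.
L/D = CL/CD = 0.4528 / 0.03226 = 14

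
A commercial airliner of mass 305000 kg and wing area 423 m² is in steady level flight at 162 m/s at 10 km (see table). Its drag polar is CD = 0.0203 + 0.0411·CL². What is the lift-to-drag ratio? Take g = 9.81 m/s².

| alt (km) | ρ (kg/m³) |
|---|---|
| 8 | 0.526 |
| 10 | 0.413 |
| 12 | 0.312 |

L/D = 14.5

At 10 km, from the table: ρ = 0.413 kg/m³.
Weight W = mg = 305000 × 9.81 = 2.992×10^6 N; in level flight L = W.
q = ½ρv² = ½ × 0.413 × 162² = 5419 Pa.
Required CL = L/(qS) = 2.992×10^6/(5419·423) = 1.305.
CD = 0.0203 + 0.0411 × 1.305² = 0.09032.
L/D = CL/CD = 1.305 / 0.09032 = 14.5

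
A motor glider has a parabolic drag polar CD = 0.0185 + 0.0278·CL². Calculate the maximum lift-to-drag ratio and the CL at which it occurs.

(L/D)max = 22, at CL = 0.816

For CD = CD0 + K·CL², (L/D)max occurs at CL* = √(CD0/K) and equals 1/(2√(K·CD0)).
(L/D)max = 1/(2√(0.0278 × 0.0185)) = 1/(2 × 0.02268) = 22
CL* = √(0.0185/0.0278) = 0.816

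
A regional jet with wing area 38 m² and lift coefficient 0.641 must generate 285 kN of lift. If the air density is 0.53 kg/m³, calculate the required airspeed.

v = 210 m/s

L = ½ρv²S·CL ⇒ v = √(2L/(ρ·S·CL))
v = √(2 × 2.85×10^5 / (0.53 × 38 × 0.641)) = √44150 = 210 m/s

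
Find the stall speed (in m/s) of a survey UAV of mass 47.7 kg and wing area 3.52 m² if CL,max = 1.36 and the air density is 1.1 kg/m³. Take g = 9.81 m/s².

At stall, lift equals weight: L = W = m·g = 47.7 × 9.81 = 467.9 N.
V_stall = √(2W/(ρ·S·CL,max)) = √(2 × 467.9 / (1.1 × 3.52 × 1.36))
V_stall = √177.7 = 13.3 m/s

V_stall = 13.3 m/s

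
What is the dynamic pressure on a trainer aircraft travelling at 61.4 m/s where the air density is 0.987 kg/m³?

q = ½ρv² = ½ × 0.987 × 61.4² = 1860 Pa

q = 1860 Pa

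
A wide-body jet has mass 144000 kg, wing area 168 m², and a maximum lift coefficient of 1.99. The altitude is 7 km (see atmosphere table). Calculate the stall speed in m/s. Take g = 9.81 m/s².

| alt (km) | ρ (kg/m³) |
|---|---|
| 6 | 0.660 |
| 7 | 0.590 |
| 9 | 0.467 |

V_stall = 120 m/s

At 7 km, from the table: ρ = 0.590 kg/m³.
Weight W = mg = 144000 × 9.81 = 1.413×10^6 N.
From L = ½ρV²S·CL,max = W: V_stall = √(2W/(ρSCL,max)) = √(2·1.413×10^6/(0.59·168·1.99))
V_stall = √14320 = 120 m/s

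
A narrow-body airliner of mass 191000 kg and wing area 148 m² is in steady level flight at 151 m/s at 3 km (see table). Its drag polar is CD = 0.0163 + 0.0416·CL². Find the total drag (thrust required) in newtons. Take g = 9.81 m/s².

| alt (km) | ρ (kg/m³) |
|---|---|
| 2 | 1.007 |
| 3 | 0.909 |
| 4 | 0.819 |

D = 1.2×10^5 N

At 3 km, from the table: ρ = 0.909 kg/m³.
Level flight ⇒ L = W = m·g = 191000 × 9.81 = 1.8737×10^6 N.
q = ½ρv² = ½ × 0.909 × 151² = 10360 Pa.
CL = 2W/(ρv²S) = 2×1.8737×10^6/(0.909×151²×148) = 1.222.
CD = 0.0163 + 0.0416 × 1.222² = 0.07839.
D = q·S·CD = 10360 × 148 × 0.07839 = 1.202×10^5 N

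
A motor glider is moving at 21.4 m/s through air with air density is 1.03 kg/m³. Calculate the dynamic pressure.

q = 236 Pa

q = ½ρv² = ½ × 1.03 × 21.4² = 236 Pa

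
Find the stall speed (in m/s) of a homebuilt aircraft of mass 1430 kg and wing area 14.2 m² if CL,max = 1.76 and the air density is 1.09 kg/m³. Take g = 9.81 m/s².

Weight W = mg = 1430 × 9.81 = 14030 N.
V_stall = √(2W/(ρ·S·CL,max)) = √(2 × 14030 / (1.09 × 14.2 × 1.76))
V_stall = √1030 = 32.1 m/s

V_stall = 32.1 m/s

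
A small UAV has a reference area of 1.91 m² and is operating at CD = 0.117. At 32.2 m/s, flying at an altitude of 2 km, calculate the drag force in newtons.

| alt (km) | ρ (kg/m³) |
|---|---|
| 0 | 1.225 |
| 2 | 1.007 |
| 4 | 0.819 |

D = 117 N

At 2 km, from the table: ρ = 1.007 kg/m³.
Dynamic pressure q = ½ρv² = ½ × 1.007 × 32.2² = 522 Pa.
D = q·S·CD = 522 × 1.91 × 0.117 = 117 N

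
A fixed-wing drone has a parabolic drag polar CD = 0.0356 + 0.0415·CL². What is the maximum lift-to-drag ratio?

(L/D)max = 13

For CD = CD0 + K·CL², (L/D)max occurs at CL* = √(CD0/K) and equals 1/(2√(K·CD0)).
(L/D)max = 1/(2√(0.0415 × 0.0356)) = 1/(2 × 0.03844) = 13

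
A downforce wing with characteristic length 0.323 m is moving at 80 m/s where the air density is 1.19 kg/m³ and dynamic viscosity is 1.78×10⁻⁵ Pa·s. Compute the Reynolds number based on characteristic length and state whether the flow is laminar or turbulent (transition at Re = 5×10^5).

Re = 1.73×10^6 (turbulent)

Re = ρ·v·c/μ = 1.19 × 80 × 0.323 / (1.78×10⁻⁵) = 1.73×10^6
Since 1.73×10^6 > 5×10^5, the flow is turbulent.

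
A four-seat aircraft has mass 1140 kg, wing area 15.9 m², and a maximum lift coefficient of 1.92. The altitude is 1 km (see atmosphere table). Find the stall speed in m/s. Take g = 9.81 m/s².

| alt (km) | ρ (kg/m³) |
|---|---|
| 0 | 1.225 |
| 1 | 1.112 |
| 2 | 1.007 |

At 1 km, from the table: ρ = 1.112 kg/m³.
Stall occurs when L = W at CL,max. W = mg = 1140 × 9.81 = 11180 N.
V_stall = √(2W/(ρ·S·CL,max)) = √(2 × 11180 / (1.112 × 15.9 × 1.92))
V_stall = √658.9 = 25.7 m/s

V_stall = 25.7 m/s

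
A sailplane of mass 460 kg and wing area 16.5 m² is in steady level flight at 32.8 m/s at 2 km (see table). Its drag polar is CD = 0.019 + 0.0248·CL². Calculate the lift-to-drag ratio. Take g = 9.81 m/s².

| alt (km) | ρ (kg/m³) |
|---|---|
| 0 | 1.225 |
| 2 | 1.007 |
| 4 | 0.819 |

At 2 km, from the table: ρ = 1.007 kg/m³.
Level flight ⇒ L = W = m·g = 460 × 9.81 = 4512.6 N.
Dynamic pressure q = 0.5 × 1.007 × 32.8² = 541.7 Pa.
Required CL = L/(qS) = 4512.6/(541.7·16.5) = 0.5049.
CD = 0.019 + 0.0248 × 0.5049² = 0.02532.
L/D = CL/CD = 0.5049 / 0.02532 = 19.9

L/D = 19.9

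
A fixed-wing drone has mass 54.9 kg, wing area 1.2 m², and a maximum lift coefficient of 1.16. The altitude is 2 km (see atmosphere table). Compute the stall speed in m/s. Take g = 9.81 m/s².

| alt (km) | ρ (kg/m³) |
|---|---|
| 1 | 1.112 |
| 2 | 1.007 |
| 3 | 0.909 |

V_stall = 27.7 m/s

At 2 km, from the table: ρ = 1.007 kg/m³.
At stall, lift equals weight: L = W = m·g = 54.9 × 9.81 = 538.6 N.
V_stall = √(2W/(ρ·S·CL,max)) = √(2 × 538.6 / (1.007 × 1.2 × 1.16))
V_stall = √768.4 = 27.7 m/s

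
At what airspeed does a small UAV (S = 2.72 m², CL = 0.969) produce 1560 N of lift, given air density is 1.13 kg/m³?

v = 32.4 m/s

L = ½ρv²S·CL ⇒ v = √(2L/(ρ·S·CL))
v = √(2 × 1560 / (1.13 × 2.72 × 0.969)) = √1048 = 32.4 m/s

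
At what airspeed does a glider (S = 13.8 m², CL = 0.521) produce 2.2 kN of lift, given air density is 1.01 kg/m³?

L = ½ρv²S·CL ⇒ v = √(2L/(ρ·S·CL))
v = √(2 × 2200 / (1.01 × 13.8 × 0.521)) = √605.9 = 24.6 m/s

v = 24.6 m/s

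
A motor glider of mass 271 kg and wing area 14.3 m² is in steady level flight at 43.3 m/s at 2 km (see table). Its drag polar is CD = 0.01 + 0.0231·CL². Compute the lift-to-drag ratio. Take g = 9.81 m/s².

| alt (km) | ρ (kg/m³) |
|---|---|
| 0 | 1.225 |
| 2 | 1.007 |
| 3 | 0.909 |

At 2 km, from the table: ρ = 1.007 kg/m³.
In steady level flight, lift balances weight: W = mg = 271 × 9.81 = 2658.5 N.
Dynamic pressure q = 0.5 × 1.007 × 43.3² = 944 Pa.
CL = 2W/(ρv²S) = 2×2658.5/(1.007×43.3²×14.3) = 0.1969.
CD = 0.01 + 0.0231 × 0.1969² = 0.0109.
L/D = CL/CD = 0.1969 / 0.0109 = 18.1

L/D = 18.1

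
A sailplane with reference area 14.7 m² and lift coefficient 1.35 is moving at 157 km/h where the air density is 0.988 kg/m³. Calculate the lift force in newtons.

Convert speed: v = 157 km/h ÷ 3.6 = 43.61 m/s.
L = ½ρv²S·CL = ½ × 0.988 × 43.61² × 14.7 × 1.35 = 18600 N ≈ 18.6 kN

L = 18600 N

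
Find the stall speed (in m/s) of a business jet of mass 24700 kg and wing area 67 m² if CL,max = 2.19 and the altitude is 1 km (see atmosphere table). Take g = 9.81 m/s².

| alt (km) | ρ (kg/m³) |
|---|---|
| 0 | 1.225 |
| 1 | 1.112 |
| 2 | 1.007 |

At 1 km, from the table: ρ = 1.112 kg/m³.
Stall occurs when L = W at CL,max. W = mg = 24700 × 9.81 = 2.423×10^5 N.
From L = ½ρV²S·CL,max = W: V_stall = √(2W/(ρSCL,max)) = √(2·2.423×10^5/(1.112·67·2.19))
V_stall = √2970 = 54.5 m/s

V_stall = 54.5 m/s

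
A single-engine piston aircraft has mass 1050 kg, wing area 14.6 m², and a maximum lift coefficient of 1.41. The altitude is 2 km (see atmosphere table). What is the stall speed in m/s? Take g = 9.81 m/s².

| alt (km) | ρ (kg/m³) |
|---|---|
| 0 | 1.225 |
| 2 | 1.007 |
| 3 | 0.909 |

V_stall = 31.5 m/s

At 2 km, from the table: ρ = 1.007 kg/m³.
Weight W = mg = 1050 × 9.81 = 10300 N.
From L = ½ρV²S·CL,max = W: V_stall = √(2W/(ρSCL,max)) = √(2·10300/(1.007·14.6·1.41))
V_stall = √993.8 = 31.5 m/s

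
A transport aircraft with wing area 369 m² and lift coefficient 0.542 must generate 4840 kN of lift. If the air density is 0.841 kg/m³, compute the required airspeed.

v = 240 m/s

L = ½ρv²S·CL ⇒ v = √(2L/(ρ·S·CL))
v = √(2 × 4.84×10^6 / (0.841 × 369 × 0.542)) = √57550 = 240 m/s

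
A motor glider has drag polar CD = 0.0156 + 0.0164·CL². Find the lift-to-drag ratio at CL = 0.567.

L/D = 27.2

CD = 0.0156 + 0.0164 × 0.567² = 0.02087
L/D = CL/CD = 0.567 / 0.02087 = 27.2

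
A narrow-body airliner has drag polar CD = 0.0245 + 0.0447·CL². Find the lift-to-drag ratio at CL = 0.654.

L/D = 15

CD = 0.0245 + 0.0447 × 0.654² = 0.04362
L/D = CL/CD = 0.654 / 0.04362 = 15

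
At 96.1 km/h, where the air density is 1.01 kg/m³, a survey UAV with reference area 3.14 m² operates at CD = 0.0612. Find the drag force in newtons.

Convert speed: v = 96.1 km/h ÷ 3.6 = 26.69 m/s.
D = ½ρv²S·CD = ½ × 1.01 × 26.69² × 3.14 × 0.0612 = 69.2 N

D = 69.2 N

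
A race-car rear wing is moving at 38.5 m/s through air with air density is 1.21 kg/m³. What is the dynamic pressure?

q = ½ρv² = ½ × 1.21 × 38.5² = 897 Pa

q = 897 Pa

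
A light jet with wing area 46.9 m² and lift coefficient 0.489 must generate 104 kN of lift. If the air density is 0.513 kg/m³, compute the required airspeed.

v = 133 m/s

L = ½ρv²S·CL ⇒ v = √(2L/(ρ·S·CL))
v = √(2 × 1.04×10^5 / (0.513 × 46.9 × 0.489)) = √17680 = 133 m/s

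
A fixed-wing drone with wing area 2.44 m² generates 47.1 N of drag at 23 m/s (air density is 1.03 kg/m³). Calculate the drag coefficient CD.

From D = ½ρv²S·CD, rearranging gives CD = 2D/(ρv²S).
CD = 2 × 47.1 / (1.03 × 23² × 2.44) = 0.0709

CD = 0.0709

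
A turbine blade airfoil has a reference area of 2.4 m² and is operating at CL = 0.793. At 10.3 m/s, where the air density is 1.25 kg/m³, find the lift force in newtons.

L = 126 N

Dynamic pressure q = ½ρv² = ½ × 1.25 × 10.3² = 66.31 Pa.
L = q·S·CL = 66.31 × 2.4 × 0.793 = 126 N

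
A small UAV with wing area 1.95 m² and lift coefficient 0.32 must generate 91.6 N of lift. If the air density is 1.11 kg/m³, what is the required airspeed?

L = ½ρv²S·CL ⇒ v = √(2L/(ρ·S·CL))
v = √(2 × 91.6 / (1.11 × 1.95 × 0.32)) = √264.5 = 16.3 m/s

v = 16.3 m/s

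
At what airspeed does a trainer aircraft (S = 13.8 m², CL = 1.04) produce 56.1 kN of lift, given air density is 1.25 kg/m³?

L = ½ρv²S·CL ⇒ v = √(2L/(ρ·S·CL))
v = √(2 × 56100 / (1.25 × 13.8 × 1.04)) = √6254 = 79.1 m/s

v = 79.1 m/s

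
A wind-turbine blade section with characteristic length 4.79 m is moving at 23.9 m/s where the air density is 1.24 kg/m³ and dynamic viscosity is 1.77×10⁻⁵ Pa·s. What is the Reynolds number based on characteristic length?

Re = 8.02×10^6

Re = ρ·v·c/μ = 1.24 × 23.9 × 4.79 / (1.77×10⁻⁵) = 8.02×10^6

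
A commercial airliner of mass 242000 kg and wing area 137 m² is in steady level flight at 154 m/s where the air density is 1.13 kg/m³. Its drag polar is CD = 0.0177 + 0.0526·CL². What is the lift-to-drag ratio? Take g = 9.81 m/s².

L/D = 12.2

Level flight ⇒ L = W = m·g = 242000 × 9.81 = 2.374×10^6 N.
q = ½ρv² = ½ × 1.13 × 154² = 13400 Pa.
CL = 2W/(ρv²S) = 2×2.374×10^6/(1.13×154²×137) = 1.293.
CD = 0.0177 + 0.0526 × 1.293² = 0.1057.
L/D = CL/CD = 1.293 / 0.1057 = 12.2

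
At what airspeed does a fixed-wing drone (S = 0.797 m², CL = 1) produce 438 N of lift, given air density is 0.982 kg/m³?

L = ½ρv²S·CL ⇒ v = √(2L/(ρ·S·CL))
v = √(2 × 438 / (0.982 × 0.797 × 1)) = √1119 = 33.5 m/s

v = 33.5 m/s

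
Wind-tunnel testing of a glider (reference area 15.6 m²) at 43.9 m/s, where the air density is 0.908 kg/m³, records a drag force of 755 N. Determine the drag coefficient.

From D = ½ρv²S·CD, rearranging gives CD = 2D/(ρv²S).
CD = 2 × 755 / (0.908 × 43.9² × 15.6) = 0.0553

CD = 0.0553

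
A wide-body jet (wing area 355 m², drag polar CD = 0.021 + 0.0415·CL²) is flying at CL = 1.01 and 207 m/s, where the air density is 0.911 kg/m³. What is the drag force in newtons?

D = 4.39×10^5 N

CD = 0.021 + 0.0415 × 1.01² = 0.06333
D = ½ρv²S·CD = ½ × 0.911 × 207² × 355 × 0.06333 = 4.39×10^5 N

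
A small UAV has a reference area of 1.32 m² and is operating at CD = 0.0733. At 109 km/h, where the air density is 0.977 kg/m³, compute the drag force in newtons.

D = 43.3 N

Convert speed: v = 109 km/h ÷ 3.6 = 30.28 m/s.
D = ½ρv²S·CD = ½ × 0.977 × 30.28² × 1.32 × 0.0733 = 43.3 N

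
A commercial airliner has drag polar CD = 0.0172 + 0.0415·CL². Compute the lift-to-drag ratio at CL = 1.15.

L/D = 16

CD = 0.0172 + 0.0415 × 1.15² = 0.07208
L/D = CL/CD = 1.15 / 0.07208 = 16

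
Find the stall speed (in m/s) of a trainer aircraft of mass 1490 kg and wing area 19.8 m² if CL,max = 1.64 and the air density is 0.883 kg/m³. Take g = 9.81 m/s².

V_stall = 31.9 m/s

Weight W = mg = 1490 × 9.81 = 14620 N.
From L = ½ρV²S·CL,max = W: V_stall = √(2W/(ρSCL,max)) = √(2·14620/(0.883·19.8·1.64))
V_stall = √1020 = 31.9 m/s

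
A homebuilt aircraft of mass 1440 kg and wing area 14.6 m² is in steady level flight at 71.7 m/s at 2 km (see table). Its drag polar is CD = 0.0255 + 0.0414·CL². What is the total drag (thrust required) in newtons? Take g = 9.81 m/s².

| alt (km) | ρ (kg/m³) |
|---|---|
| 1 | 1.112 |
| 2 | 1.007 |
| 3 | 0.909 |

D = 1180 N

At 2 km, from the table: ρ = 1.007 kg/m³.
Level flight ⇒ L = W = m·g = 1440 × 9.81 = 14126 N.
q = ½ρv² = ½ × 1.007 × 71.7² = 2588 Pa.
CL = W/(q·S) = 14126 / (2588 × 14.6) = 0.3738.
CD = 0.0255 + 0.0414 × 0.3738² = 0.03128.
D = q·S·CD = 2588 × 14.6 × 0.03128 = 1182 N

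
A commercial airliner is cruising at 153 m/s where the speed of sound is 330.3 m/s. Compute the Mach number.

M = v/a = 153 / 330.3 = 0.463

M = 0.463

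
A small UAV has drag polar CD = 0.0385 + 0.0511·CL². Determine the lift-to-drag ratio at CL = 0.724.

CD = 0.0385 + 0.0511 × 0.724² = 0.06529
L/D = CL/CD = 0.724 / 0.06529 = 11.1

L/D = 11.1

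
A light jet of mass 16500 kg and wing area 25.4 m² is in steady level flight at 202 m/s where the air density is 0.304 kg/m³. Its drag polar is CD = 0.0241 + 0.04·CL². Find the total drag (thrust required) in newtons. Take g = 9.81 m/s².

D = 10400 N

In steady level flight, lift balances weight: W = mg = 16500 × 9.81 = 1.6186×10^5 N.
Dynamic pressure q = 0.5 × 0.304 × 202² = 6202 Pa.
CL = 2W/(ρv²S) = 2×1.6186×10^5/(0.304×202²×25.4) = 1.027.
CD = 0.0241 + 0.04 × 1.027² = 0.06633.
D = q·S·CD = 6202 × 25.4 × 0.06633 = 10450 N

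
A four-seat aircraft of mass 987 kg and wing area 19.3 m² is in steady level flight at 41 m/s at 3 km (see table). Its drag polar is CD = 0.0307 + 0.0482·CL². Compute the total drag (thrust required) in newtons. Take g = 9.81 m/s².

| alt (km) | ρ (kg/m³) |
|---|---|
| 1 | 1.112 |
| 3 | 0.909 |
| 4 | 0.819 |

D = 759 N

At 3 km, from the table: ρ = 0.909 kg/m³.
In steady level flight, lift balances weight: W = mg = 987 × 9.81 = 9682.5 N.
q = ½ρv² = ½ × 0.909 × 41² = 764 Pa.
Required CL = L/(qS) = 9682.5/(764·19.3) = 0.6566.
CD = 0.0307 + 0.0482 × 0.6566² = 0.05148.
D = q·S·CD = 764 × 19.3 × 0.05148 = 759.1 N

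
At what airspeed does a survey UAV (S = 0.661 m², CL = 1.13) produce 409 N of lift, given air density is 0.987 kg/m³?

L = ½ρv²S·CL ⇒ v = √(2L/(ρ·S·CL))
v = √(2 × 409 / (0.987 × 0.661 × 1.13)) = √1110 = 33.3 m/s

v = 33.3 m/s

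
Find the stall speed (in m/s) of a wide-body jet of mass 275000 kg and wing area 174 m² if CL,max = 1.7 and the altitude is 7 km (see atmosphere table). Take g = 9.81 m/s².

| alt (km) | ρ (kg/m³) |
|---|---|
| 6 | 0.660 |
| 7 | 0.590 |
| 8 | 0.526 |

V_stall = 176 m/s

At 7 km, from the table: ρ = 0.590 kg/m³.
Stall occurs when L = W at CL,max. W = mg = 275000 × 9.81 = 2.698×10^6 N.
V_stall = √(2W/(ρ·S·CL,max)) = √(2 × 2.698×10^6 / (0.59 × 174 × 1.7))
V_stall = √30920 = 176 m/s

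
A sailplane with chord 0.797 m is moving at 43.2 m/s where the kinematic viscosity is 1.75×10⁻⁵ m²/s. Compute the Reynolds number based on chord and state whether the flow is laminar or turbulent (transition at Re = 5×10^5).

Re = 1.97×10^6 (turbulent)

Re = v·c/ν = 43.2 × 0.797 / (1.75×10⁻⁵) = 1.97×10^6
Since 1.97×10^6 > 5×10^5, the flow is turbulent.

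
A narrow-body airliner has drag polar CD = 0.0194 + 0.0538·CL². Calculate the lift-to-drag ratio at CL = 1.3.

CD = 0.0194 + 0.0538 × 1.3² = 0.1103
L/D = CL/CD = 1.3 / 0.1103 = 11.8

L/D = 11.8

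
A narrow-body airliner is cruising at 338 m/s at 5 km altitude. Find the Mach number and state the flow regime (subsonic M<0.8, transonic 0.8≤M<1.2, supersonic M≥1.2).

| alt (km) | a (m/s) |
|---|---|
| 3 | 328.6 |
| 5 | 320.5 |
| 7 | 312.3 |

M = 1.05 (transonic)

At 5 km, from the table: a = 320.5 m/s.
M = v/a = 338 / 320.5 = 1.05
M = 1.05 → transonic.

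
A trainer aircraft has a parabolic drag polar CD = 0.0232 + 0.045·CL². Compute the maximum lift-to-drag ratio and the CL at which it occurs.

For CD = CD0 + K·CL², (L/D)max occurs at CL* = √(CD0/K) and equals 1/(2√(K·CD0)).
(L/D)max = 1/(2√(0.045 × 0.0232)) = 1/(2 × 0.03231) = 15.5
CL* = √(0.0232/0.045) = 0.718

(L/D)max = 15.5, at CL = 0.718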